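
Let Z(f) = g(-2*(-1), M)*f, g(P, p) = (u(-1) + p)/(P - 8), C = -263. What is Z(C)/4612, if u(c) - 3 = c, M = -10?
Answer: -263/3459 ≈ -0.076034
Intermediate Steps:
u(c) = 3 + c
g(P, p) = (2 + p)/(-8 + P) (g(P, p) = ((3 - 1) + p)/(P - 8) = (2 + p)/(-8 + P))
Z(f) = 4*f/3 (Z(f) = ((2 - 10)/(-8 - 2*(-1)))*f = (-8/(-8 + 2))*f = (-8/(-6))*f = (-⅙*(-8))*f = 4*f/3)
Z(C)/4612 = ((4/3)*(-263))/4612 = -1052/3*1/4612 = -263/3459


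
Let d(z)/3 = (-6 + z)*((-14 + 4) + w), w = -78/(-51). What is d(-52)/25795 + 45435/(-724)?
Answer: -19905788481/317484860 ≈ -62.698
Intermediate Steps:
w = 26/17 (w = -78*(-1/51) = 26/17 ≈ 1.5294)
d(z) = 2592/17 - 432*z/17 (d(z) = 3*((-6 + z)*((-14 + 4) + 26/17)) = 3*((-6 + z)*(-10 + 26/17)) = 3*((-6 + z)*(-144/17)) = 3*(864/17 - 144*z/17) = 2592/17 - 432*z/17)
d(-52)/25795 + 45435/(-724) = (2592/17 - 432/17*(-52))/25795 + 45435/(-724) = (2592/17 + 22464/17)*(1/25795) + 45435*(-1/724) = (25056/17)*(1/25795) - 45435/724 = 25056/438515 - 45435/724 = -19905788481/317484860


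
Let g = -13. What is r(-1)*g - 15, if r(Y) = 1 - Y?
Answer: -41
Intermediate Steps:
r(-1)*g - 15 = (1 - 1*(-1))*(-13) - 15 = (1 + 1)*(-13) - 15 = 2*(-13) - 15 = -26 - 15 = -41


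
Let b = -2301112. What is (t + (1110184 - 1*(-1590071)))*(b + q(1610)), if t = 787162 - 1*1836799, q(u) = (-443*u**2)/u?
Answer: -4975527163356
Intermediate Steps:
q(u) = -443*u
t = -1049637 (t = 787162 - 1836799 = -1049637)
(t + (1110184 - 1*(-1590071)))*(b + q(1610)) = (-1049637 + (1110184 - 1*(-1590071)))*(-2301112 - 443*1610) = (-1049637 + (1110184 + 1590071))*(-2301112 - 713230) = (-1049637 + 2700255)*(-3014342) = 1650618*(-3014342) = -4975527163356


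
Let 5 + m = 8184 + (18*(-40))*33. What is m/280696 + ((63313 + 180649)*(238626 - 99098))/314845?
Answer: 9554754989315511/88375732120 ≈ 1.0812e+5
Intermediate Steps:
m = -15581 (m = -5 + (8184 + (18*(-40))*33) = -5 + (8184 - 720*33) = -5 + (8184 - 23760) = -5 - 15576 = -15581)
m/280696 + ((63313 + 180649)*(238626 - 99098))/314845 = -15581/280696 + ((63313 + 180649)*(238626 - 99098))/314845 = -15581*1/280696 + (243962*139528)*(1/314845) = -15581/280696 + 34039529936*(1/314845) = -15581/280696 + 34039529936/314845 = 9554754989315511/88375732120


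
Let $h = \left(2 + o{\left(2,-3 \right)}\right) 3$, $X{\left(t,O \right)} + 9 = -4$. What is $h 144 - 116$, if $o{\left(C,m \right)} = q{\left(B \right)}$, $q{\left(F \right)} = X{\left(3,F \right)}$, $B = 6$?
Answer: $-4868$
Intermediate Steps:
$X{\left(t,O \right)} = -13$ ($X{\left(t,O \right)} = -9 - 4 = -13$)
$q{\left(F \right)} = -13$
$o{\left(C,m \right)} = -13$
$h = -33$ ($h = \left(2 - 13\right) 3 = \left(-11\right) 3 = -33$)
$h 144 - 116 = \left(-33\right) 144 - 116 = -4752 - 116 = -4868$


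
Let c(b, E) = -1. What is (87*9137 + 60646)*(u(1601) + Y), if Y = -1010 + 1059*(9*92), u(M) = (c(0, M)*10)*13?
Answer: 749228537280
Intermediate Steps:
u(M) = -130 (u(M) = -1*10*13 = -10*13 = -130)
Y = 875842 (Y = -1010 + 1059*828 = -1010 + 876852 = 875842)
(87*9137 + 60646)*(u(1601) + Y) = (87*9137 + 60646)*(-130 + 875842) = (794919 + 60646)*875712 = 855565*875712 = 749228537280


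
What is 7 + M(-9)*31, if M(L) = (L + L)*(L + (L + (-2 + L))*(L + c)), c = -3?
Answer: -128891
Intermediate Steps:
M(L) = 2*L*(L + (-3 + L)*(-2 + 2*L)) (M(L) = (L + L)*(L + (L + (-2 + L))*(L - 3)) = (2*L)*(L + (-2 + 2*L)*(-3 + L)) = (2*L)*(L + (-3 + L)*(-2 + 2*L)) = 2*L*(L + (-3 + L)*(-2 + 2*L)))
7 + M(-9)*31 = 7 + (2*(-9)*(6 - 7*(-9) + 2*(-9)**2))*31 = 7 + (2*(-9)*(6 + 63 + 2*81))*31 = 7 + (2*(-9)*(6 + 63 + 162))*31 = 7 + (2*(-9)*231)*31 = 7 - 4158*31 = 7 - 128898 = -128891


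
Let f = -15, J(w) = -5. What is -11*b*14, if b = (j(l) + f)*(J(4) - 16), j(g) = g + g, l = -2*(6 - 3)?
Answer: -87318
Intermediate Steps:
l = -6 (l = -2*3 = -6)
j(g) = 2*g
b = 567 (b = (2*(-6) - 15)*(-5 - 16) = (-12 - 15)*(-21) = -27*(-21) = 567)
-11*b*14 = -11*567*14 = -6237*14 = -87318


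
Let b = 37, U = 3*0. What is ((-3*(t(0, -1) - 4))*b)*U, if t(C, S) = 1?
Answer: 0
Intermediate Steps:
U = 0
((-3*(t(0, -1) - 4))*b)*U = (-3*(1 - 4)*37)*0 = (-3*(-3)*37)*0 = (9*37)*0 = 333*0 = 0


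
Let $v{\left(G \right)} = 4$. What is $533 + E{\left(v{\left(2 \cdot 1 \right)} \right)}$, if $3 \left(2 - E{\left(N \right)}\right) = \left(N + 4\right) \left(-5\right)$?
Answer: $\frac{1645}{3} \approx 548.33$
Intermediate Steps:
$E{\left(N \right)} = \frac{26}{3} + \frac{5 N}{3}$ ($E{\left(N \right)} = 2 - \frac{\left(N + 4\right) \left(-5\right)}{3} = 2 - \frac{\left(4 + N\right) \left(-5\right)}{3} = 2 - \frac{-20 - 5 N}{3} = 2 + \left(\frac{20}{3} + \frac{5 N}{3}\right) = \frac{26}{3} + \frac{5 N}{3}$)
$533 + E{\left(v{\left(2 \cdot 1 \right)} \right)} = 533 + \left(\frac{26}{3} + \frac{5}{3} \cdot 4\right) = 533 + \left(\frac{26}{3} + \frac{20}{3}\right) = 533 + \frac{46}{3} = \frac{1645}{3}$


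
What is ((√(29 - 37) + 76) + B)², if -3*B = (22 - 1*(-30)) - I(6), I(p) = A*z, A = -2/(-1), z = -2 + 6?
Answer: 33784/9 + 736*I*√2/3 ≈ 3753.8 + 346.95*I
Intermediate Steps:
z = 4
A = 2 (A = -2*(-1) = 2)
I(p) = 8 (I(p) = 2*4 = 8)
B = -44/3 (B = -((22 - 1*(-30)) - 1*8)/3 = -((22 + 30) - 8)/3 = -(52 - 8)/3 = -⅓*44 = -44/3 ≈ -14.667)
((√(29 - 37) + 76) + B)² = ((√(29 - 37) + 76) - 44/3)² = ((√(-8) + 76) - 44/3)² = ((2*I*√2 + 76) - 44/3)² = ((76 + 2*I*√2) - 44/3)² = (184/3 + 2*I*√2)²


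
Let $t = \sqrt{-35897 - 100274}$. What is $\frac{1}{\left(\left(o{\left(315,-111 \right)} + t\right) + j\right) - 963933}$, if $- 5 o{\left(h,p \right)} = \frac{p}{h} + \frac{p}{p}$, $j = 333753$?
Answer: $- \frac{173693398200}{109458165707238499} - \frac{1929375 i \sqrt{2779}}{109458165707238499} \approx -1.5868 \cdot 10^{-6} - 9.2921 \cdot 10^{-10} i$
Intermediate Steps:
$o{\left(h,p \right)} = - \frac{1}{5} - \frac{p}{5 h}$ ($o{\left(h,p \right)} = - \frac{\frac{p}{h} + \frac{p}{p}}{5} = - \frac{\frac{p}{h} + 1}{5} = - \frac{1 + \frac{p}{h}}{5} = - \frac{1}{5} - \frac{p}{5 h}$)
$t = 7 i \sqrt{2779}$ ($t = \sqrt{-136171} = 7 i \sqrt{2779} \approx 369.01 i$)
$\frac{1}{\left(\left(o{\left(315,-111 \right)} + t\right) + j\right) - 963933} = \frac{1}{\left(\left(\frac{\left(-1\right) 315 - -111}{5 \cdot 315} + 7 i \sqrt{2779}\right) + 333753\right) - 963933} = \frac{1}{\left(\left(\frac{1}{5} \cdot \frac{1}{315} \left(-315 + 111\right) + 7 i \sqrt{2779}\right) + 333753\right) - 963933} = \frac{1}{\left(\left(\frac{1}{5} \cdot \frac{1}{315} \left(-204\right) + 7 i \sqrt{2779}\right) + 333753\right) - 963933} = \frac{1}{\left(\left(- \frac{68}{525} + 7 i \sqrt{2779}\right) + 333753\right) - 963933} = \frac{1}{\left(\frac{175220257}{525} + 7 i \sqrt{2779}\right) - 963933} = \frac{1}{- \frac{330844568}{525} + 7 i \sqrt{2779}}$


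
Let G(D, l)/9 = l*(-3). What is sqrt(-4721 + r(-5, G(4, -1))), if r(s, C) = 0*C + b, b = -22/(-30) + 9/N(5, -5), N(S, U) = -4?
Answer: I*sqrt(4250265)/30 ≈ 68.721*I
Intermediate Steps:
G(D, l) = -27*l (G(D, l) = 9*(l*(-3)) = 9*(-3*l) = -27*l)
b = -91/60 (b = -22/(-30) + 9/(-4) = -22*(-1/30) + 9*(-1/4) = 11/15 - 9/4 = -91/60 ≈ -1.5167)
r(s, C) = -91/60 (r(s, C) = 0*C - 91/60 = 0 - 91/60 = -91/60)
sqrt(-4721 + r(-5, G(4, -1))) = sqrt(-4721 - 91/60) = sqrt(-283351/60) = I*sqrt(4250265)/30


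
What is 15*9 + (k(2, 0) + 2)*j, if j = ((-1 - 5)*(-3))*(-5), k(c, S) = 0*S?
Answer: -45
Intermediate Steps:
k(c, S) = 0
j = -90 (j = -6*(-3)*(-5) = 18*(-5) = -90)
15*9 + (k(2, 0) + 2)*j = 15*9 + (0 + 2)*(-90) = 135 + 2*(-90) = 135 - 180 = -45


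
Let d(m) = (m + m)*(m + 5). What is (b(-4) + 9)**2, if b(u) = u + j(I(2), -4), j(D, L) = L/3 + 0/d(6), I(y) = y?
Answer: 121/9 ≈ 13.444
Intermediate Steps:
d(m) = 2*m*(5 + m) (d(m) = (2*m)*(5 + m) = 2*m*(5 + m))
j(D, L) = L/3 (j(D, L) = L/3 + 0/((2*6*(5 + 6))) = L*(1/3) + 0/((2*6*11)) = L/3 + 0/132 = L/3 + 0*(1/132) = L/3 + 0 = L/3)
b(u) = -4/3 + u (b(u) = u + (1/3)*(-4) = u - 4/3 = -4/3 + u)
(b(-4) + 9)**2 = ((-4/3 - 4) + 9)**2 = (-16/3 + 9)**2 = (11/3)**2 = 121/9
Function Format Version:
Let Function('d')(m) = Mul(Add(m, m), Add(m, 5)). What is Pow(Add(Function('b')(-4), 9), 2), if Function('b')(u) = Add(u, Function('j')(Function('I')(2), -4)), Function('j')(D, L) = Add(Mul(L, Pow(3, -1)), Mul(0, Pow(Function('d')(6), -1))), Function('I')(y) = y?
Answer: Rational(121, 9) ≈ 13.444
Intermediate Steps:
Function('d')(m) = Mul(2, m, Add(5, m)) (Function('d')(m) = Mul(Mul(2, m), Add(5, m)) = Mul(2, m, Add(5, m)))
Function('j')(D, L) = Mul(Rational(1, 3), L) (Function('j')(D, L) = Add(Mul(L, Pow(3, -1)), Mul(0, Pow(Mul(2, 6, Add(5, 6)), -1))) = Add(Mul(L, Rational(1, 3)), Mul(0, Pow(Mul(2, 6, 11), -1))) = Add(Mul(Rational(1, 3), L), Mul(0, Pow(132, -1))) = Add(Mul(Rational(1, 3), L), Mul(0, Rational(1, 132))) = Add(Mul(Rational(1, 3), L), 0) = Mul(Rational(1, 3), L))
Function('b')(u) = Add(Rational(-4, 3), u) (Function('b')(u) = Add(u, Mul(Rational(1, 3), -4)) = Add(u, Rational(-4, 3)) = Add(Rational(-4, 3), u))
Pow(Add(Function('b')(-4), 9), 2) = Pow(Add(Add(Rational(-4, 3), -4), 9), 2) = Pow(Add(Rational(-16, 3), 9), 2) = Pow(Rational(11, 3), 2) = Rational(121, 9)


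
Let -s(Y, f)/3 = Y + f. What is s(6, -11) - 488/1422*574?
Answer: -129391/711 ≈ -181.98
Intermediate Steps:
s(Y, f) = -3*Y - 3*f (s(Y, f) = -3*(Y + f) = -3*Y - 3*f)
s(6, -11) - 488/1422*574 = (-3*6 - 3*(-11)) - 488/1422*574 = (-18 + 33) - 488*1/1422*574 = 15 - 244/711*574 = 15 - 140056/711 = -129391/711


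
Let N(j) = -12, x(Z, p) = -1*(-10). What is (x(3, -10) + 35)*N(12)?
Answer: -540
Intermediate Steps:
x(Z, p) = 10
(x(3, -10) + 35)*N(12) = (10 + 35)*(-12) = 45*(-12) = -540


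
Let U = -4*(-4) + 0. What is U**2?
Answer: 256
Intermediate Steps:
U = 16 (U = 16 + 0 = 16)
U**2 = 16**2 = 256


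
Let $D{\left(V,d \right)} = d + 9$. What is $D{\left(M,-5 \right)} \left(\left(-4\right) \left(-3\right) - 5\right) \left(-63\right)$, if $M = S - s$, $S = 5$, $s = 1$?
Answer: $-1764$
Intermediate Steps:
$M = 4$ ($M = 5 - 1 = 4$)
$D{\left(V,d \right)} = 9 + d$
$D{\left(M,-5 \right)} \left(\left(-4\right) \left(-3\right) - 5\right) \left(-63\right) = \left(9 - 5\right) \left(\left(-4\right) \left(-3\right) - 5\right) \left(-63\right) = 4 \left(12 - 5\right) \left(-63\right) = 4 \cdot 7 \left(-63\right) = 28 \left(-63\right) = -1764$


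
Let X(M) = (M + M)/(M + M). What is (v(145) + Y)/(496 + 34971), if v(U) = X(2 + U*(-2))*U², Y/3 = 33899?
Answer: 122722/35467 ≈ 3.4602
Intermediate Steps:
Y = 101697 (Y = 3*33899 = 101697)
X(M) = 1 (X(M) = (2*M)/((2*M)) = (2*M)*(1/(2*M)) = 1)
v(U) = U² (v(U) = 1*U² = U²)
(v(145) + Y)/(496 + 34971) = (145² + 101697)/(496 + 34971) = (21025 + 101697)/35467 = 122722*(1/35467) = 122722/35467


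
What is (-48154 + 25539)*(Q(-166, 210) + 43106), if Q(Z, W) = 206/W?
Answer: -20472151859/21 ≈ -9.7486e+8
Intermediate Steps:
(-48154 + 25539)*(Q(-166, 210) + 43106) = (-48154 + 25539)*(206/210 + 43106) = -22615*(206*(1/210) + 43106) = -22615*(103/105 + 43106) = -22615*4526233/105 = -20472151859/21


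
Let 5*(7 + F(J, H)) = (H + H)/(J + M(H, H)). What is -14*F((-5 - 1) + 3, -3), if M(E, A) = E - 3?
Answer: 1442/15 ≈ 96.133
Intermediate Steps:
M(E, A) = -3 + E
F(J, H) = -7 + 2*H/(5*(-3 + H + J)) (F(J, H) = -7 + ((H + H)/(J + (-3 + H)))/5 = -7 + ((2*H)/(-3 + H + J))/5 = -7 + (2*H/(-3 + H + J))/5 = -7 + 2*H/(5*(-3 + H + J)))
-14*F((-5 - 1) + 3, -3) = -14*(21 - 7*((-5 - 1) + 3) - 33/5*(-3))/(-3 - 3 + ((-5 - 1) + 3)) = -14*(21 - 7*(-6 + 3) + 99/5)/(-3 - 3 + (-6 + 3)) = -14*(21 - 7*(-3) + 99/5)/(-3 - 3 - 3) = -14*(21 + 21 + 99/5)/(-9) = -(-14)*309/(9*5) = -14*(-103/15) = 1442/15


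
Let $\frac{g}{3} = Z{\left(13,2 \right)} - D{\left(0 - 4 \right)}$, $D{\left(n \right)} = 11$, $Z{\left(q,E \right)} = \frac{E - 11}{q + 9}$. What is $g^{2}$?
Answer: $\frac{567009}{484} \approx 1171.5$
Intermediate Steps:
$Z{\left(q,E \right)} = \frac{-11 + E}{9 + q}$
$g = - \frac{753}{22}$ ($g = 3 \left(\frac{-11 + 2}{9 + 13} - 11\right) = 3 \left(\frac{1}{22} \left(-9\right) - 11\right) = 3 \left(- \frac{9}{22} - 11\right) = 3 \left(- \frac{251}{22}\right) = - \frac{753}{22} \approx -34.227$)
$g^{2} = \left(- \frac{753}{22}\right)^{2} = \frac{567009}{484}$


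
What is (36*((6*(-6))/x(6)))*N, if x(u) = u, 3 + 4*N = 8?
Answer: -270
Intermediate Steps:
N = 5/4 (N = -¾ + (¼)*8 = -¾ + 2 = 5/4 ≈ 1.2500)
(36*((6*(-6))/x(6)))*N = (36*((6*(-6))/6))*(5/4) = (36*(-36*⅙))*(5/4) = (36*(-6))*(5/4) = -216*5/4 = -270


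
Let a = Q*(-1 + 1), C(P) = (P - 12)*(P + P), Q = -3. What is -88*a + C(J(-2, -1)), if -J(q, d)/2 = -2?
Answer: -64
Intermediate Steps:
J(q, d) = 4 (J(q, d) = -2*(-2) = 4)
C(P) = 2*P*(-12 + P) (C(P) = (-12 + P)*(2*P) = 2*P*(-12 + P))
a = 0 (a = -3*(-1 + 1) = -3*0 = 0)
-88*a + C(J(-2, -1)) = -88*0 + 2*4*(-12 + 4) = 0 + 2*4*(-8) = 0 - 64 = -64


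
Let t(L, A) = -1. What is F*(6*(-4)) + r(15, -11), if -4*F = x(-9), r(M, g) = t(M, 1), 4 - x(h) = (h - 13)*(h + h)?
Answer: -2353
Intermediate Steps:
x(h) = 4 - 2*h*(-13 + h) (x(h) = 4 - (h - 13)*(h + h) = 4 - (-13 + h)*2*h = 4 - 2*h*(-13 + h))
r(M, g) = -1
F = 98 (F = -(4 - 2*(-9)**2 + 26*(-9))/4 = -(4 - 2*81 - 234)/4 = -(4 - 162 - 234)/4 = -1/4*(-392) = 98)
F*(6*(-4)) + r(15, -11) = 98*(6*(-4)) - 1 = 98*(-24) - 1 = -2352 - 1 = -2353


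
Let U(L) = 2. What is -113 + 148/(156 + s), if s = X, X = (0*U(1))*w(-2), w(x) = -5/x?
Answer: -4370/39 ≈ -112.05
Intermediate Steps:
X = 0 (X = (0*2)*(-5/(-2)) = 0*(-5*(-½)) = 0*(5/2) = 0)
s = 0
-113 + 148/(156 + s) = -113 + 148/(156 + 0) = -113 + 148/156 = -113 + (1/156)*148 = -113 + 37/39 = -4370/39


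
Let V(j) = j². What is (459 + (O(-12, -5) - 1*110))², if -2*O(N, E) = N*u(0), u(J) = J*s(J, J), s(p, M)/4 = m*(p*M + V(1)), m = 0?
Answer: 121801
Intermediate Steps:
s(p, M) = 0 (s(p, M) = 4*(0*(p*M + 1²)) = 4*(0*(M*p + 1)) = 4*(0*(1 + M*p)) = 4*0 = 0)
u(J) = 0 (u(J) = J*0 = 0)
O(N, E) = 0 (O(N, E) = -N*0/2 = -½*0 = 0)
(459 + (O(-12, -5) - 1*110))² = (459 + (0 - 1*110))² = (459 + (0 - 110))² = (459 - 110)² = 349² = 121801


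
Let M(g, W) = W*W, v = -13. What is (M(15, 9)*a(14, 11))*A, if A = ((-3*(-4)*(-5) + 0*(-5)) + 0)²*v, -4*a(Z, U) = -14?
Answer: -13267800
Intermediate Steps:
a(Z, U) = 7/2 (a(Z, U) = -¼*(-14) = 7/2)
M(g, W) = W²
A = -46800 (A = ((-3*(-4)*(-5) + 0*(-5)) + 0)²*(-13) = ((12*(-5) + 0) + 0)²*(-13) = ((-60 + 0) + 0)²*(-13) = (-60 + 0)²*(-13) = (-60)²*(-13) = 3600*(-13) = -46800)
(M(15, 9)*a(14, 11))*A = (9²*(7/2))*(-46800) = (81*(7/2))*(-46800) = (567/2)*(-46800) = -13267800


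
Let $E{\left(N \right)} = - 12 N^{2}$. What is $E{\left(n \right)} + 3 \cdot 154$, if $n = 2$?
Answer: $414$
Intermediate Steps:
$E{\left(n \right)} + 3 \cdot 154 = - 12 \cdot 2^{2} + 3 \cdot 154 = \left(-12\right) 4 + 462 = -48 + 462 = 414$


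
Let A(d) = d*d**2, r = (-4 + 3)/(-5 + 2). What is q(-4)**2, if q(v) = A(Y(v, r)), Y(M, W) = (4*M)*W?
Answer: 16777216/729 ≈ 23014.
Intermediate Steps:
r = 1/3 (r = -1/(-3) = -1*(-1/3) = 1/3 ≈ 0.33333)
Y(M, W) = 4*M*W
A(d) = d**3
q(v) = 64*v**3/27 (q(v) = (4*v*(1/3))**3 = (4*v/3)**3 = 64*v**3/27)
q(-4)**2 = ((64/27)*(-4)**3)**2 = ((64/27)*(-64))**2 = (-4096/27)**2 = 16777216/729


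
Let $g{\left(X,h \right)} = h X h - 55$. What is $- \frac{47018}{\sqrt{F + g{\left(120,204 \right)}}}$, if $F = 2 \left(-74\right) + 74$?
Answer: $- \frac{47018 \sqrt{41271}}{453981} \approx -21.04$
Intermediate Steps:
$g{\left(X,h \right)} = -55 + X h^{2}$ ($g{\left(X,h \right)} = X h h - 55 = X h^{2} - 55 = -55 + X h^{2}$)
$F = -74$ ($F = -148 + 74 = -74$)
$- \frac{47018}{\sqrt{F + g{\left(120,204 \right)}}} = - \frac{47018}{\sqrt{-74 - \left(55 - 120 \cdot 204^{2}\right)}} = - \frac{47018}{\sqrt{-74 + \left(-55 + 120 \cdot 41616\right)}} = - \frac{47018}{\sqrt{-74 + \left(-55 + 4993920\right)}} = - \frac{47018}{\sqrt{-74 + 4993865}} = - \frac{47018}{\sqrt{4993791}} = - \frac{47018}{11 \sqrt{41271}} = - 47018 \frac{\sqrt{41271}}{453981} = - \frac{47018 \sqrt{41271}}{453981}$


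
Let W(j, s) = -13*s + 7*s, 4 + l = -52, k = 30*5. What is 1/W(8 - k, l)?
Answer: 1/336 ≈ 0.0029762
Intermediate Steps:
k = 150
l = -56 (l = -4 - 52 = -56)
W(j, s) = -6*s
1/W(8 - k, l) = 1/(-6*(-56)) = 1/336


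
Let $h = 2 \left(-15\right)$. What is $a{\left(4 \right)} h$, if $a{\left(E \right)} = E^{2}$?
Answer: $-480$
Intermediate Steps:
$h = -30$
$a{\left(4 \right)} h = 4^{2} \left(-30\right) = 16 \left(-30\right) = -480$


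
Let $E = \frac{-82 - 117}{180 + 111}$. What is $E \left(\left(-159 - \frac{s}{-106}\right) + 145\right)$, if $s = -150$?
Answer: $\frac{162583}{15423} \approx 10.542$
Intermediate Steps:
$E = - \frac{199}{291} \approx -0.68385$
$E \left(\left(-159 - \frac{s}{-106}\right) + 145\right) = - \frac{199 \left(\left(-159 - - \frac{150}{-106}\right) + 145\right)}{291} = - \frac{199 \left(\left(-159 - \left(-150\right) \left(- \frac{1}{106}\right)\right) + 145\right)}{291} = - \frac{199 \left(\left(-159 - \frac{75}{53}\right) + 145\right)}{291} = - \frac{199 \left(- \frac{8502}{53} + 145\right)}{291} = \left(- \frac{199}{291}\right) \left(- \frac{817}{53}\right) = \frac{162583}{15423}$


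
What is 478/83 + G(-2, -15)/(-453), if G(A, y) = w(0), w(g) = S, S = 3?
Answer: 72095/12533 ≈ 5.7524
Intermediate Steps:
w(g) = 3
G(A, y) = 3
478/83 + G(-2, -15)/(-453) = 478/83 + 3/(-453) = 478*(1/83) + 3*(-1/453) = 478/83 - 1/151 = 72095/12533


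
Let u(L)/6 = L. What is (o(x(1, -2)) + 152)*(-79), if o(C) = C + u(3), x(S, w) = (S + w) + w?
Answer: -13193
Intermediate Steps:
u(L) = 6*L
x(S, w) = S + 2*w
o(C) = 18 + C (o(C) = C + 6*3 = C + 18 = 18 + C)
(o(x(1, -2)) + 152)*(-79) = ((18 + (1 + 2*(-2))) + 152)*(-79) = ((18 + (1 - 4)) + 152)*(-79) = ((18 - 3) + 152)*(-79) = (15 + 152)*(-79) = 167*(-79) = -13193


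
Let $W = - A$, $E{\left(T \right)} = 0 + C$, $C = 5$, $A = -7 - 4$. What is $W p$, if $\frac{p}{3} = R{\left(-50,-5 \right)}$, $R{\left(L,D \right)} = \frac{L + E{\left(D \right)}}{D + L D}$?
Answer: $- \frac{297}{49} \approx -6.0612$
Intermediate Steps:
$A = -11$
$E{\left(T \right)} = 5$ ($E{\left(T \right)} = 0 + 5 = 5$)
$R{\left(L,D \right)} = \frac{5 + L}{D + D L}$ ($R{\left(L,D \right)} = \frac{L + 5}{D + L D} = \frac{5 + L}{D + D L}$)
$p = - \frac{27}{49}$ ($p = 3 \frac{5 - 50}{\left(-5\right) \left(1 - 50\right)} = 3 \left(\left(- \frac{1}{5}\right) \frac{1}{-49} \left(-45\right)\right) = 3 \left(\left(- \frac{1}{5}\right) \left(- \frac{1}{49}\right) \left(-45\right)\right) = 3 \left(- \frac{9}{49}\right) = - \frac{27}{49} \approx -0.55102$)
$W = 11$ ($W = \left(-1\right) \left(-11\right) = 11$)
$W p = 11 \left(- \frac{27}{49}\right) = - \frac{297}{49}$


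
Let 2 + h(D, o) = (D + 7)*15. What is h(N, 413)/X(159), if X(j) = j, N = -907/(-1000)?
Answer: 23321/31800 ≈ 0.73337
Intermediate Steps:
N = 907/1000 (N = -907*(-1/1000) = 907/1000 ≈ 0.90700)
h(D, o) = 103 + 15*D (h(D, o) = -2 + (D + 7)*15 = -2 + (7 + D)*15 = -2 + (105 + 15*D) = 103 + 15*D)
h(N, 413)/X(159) = (103 + 15*(907/1000))/159 = (103 + 2721/200)*(1/159) = (23321/200)*(1/159) = 23321/31800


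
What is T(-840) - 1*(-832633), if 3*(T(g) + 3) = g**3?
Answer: -196735370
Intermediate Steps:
T(g) = -3 + g**3/3
T(-840) - 1*(-832633) = (-3 + (1/3)*(-840)**3) - 1*(-832633) = (-3 + (1/3)*(-592704000)) + 832633 = (-3 - 197568000) + 832633 = -197568003 + 832633 = -196735370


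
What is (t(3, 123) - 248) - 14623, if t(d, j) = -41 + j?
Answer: -14789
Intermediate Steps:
(t(3, 123) - 248) - 14623 = ((-41 + 123) - 248) - 14623 = (82 - 248) - 14623 = -166 - 14623 = -14789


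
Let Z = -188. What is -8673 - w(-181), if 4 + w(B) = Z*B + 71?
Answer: -42768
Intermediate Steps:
w(B) = 67 - 188*B (w(B) = -4 + (-188*B + 71) = -4 + (71 - 188*B) = 67 - 188*B)
-8673 - w(-181) = -8673 - (67 - 188*(-181)) = -8673 - (67 + 34028) = -8673 - 1*34095 = -8673 - 34095 = -42768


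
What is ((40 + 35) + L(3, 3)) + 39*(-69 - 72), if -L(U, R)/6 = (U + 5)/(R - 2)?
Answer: -5472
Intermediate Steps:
L(U, R) = -6*(5 + U)/(-2 + R) (L(U, R) = -6*(U + 5)/(R - 2) = -6*(5 + U)/(-2 + R))
((40 + 35) + L(3, 3)) + 39*(-69 - 72) = ((40 + 35) + 6*(-5 - 1*3)/(-2 + 3)) + 39*(-69 - 72) = (75 + 6*(-5 - 3)/1) + 39*(-141) = (75 + 6*1*(-8)) - 5499 = (75 - 48) - 5499 = 27 - 5499 = -5472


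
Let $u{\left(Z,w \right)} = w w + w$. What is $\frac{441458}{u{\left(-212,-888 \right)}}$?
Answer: $\frac{220729}{393828} \approx 0.56047$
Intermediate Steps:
$u{\left(Z,w \right)} = w + w^{2}$ ($u{\left(Z,w \right)} = w^{2} + w = w + w^{2}$)
$\frac{441458}{u{\left(-212,-888 \right)}} = \frac{441458}{\left(-888\right) \left(1 - 888\right)} = \frac{441458}{\left(-888\right) \left(-887\right)} = \frac{441458}{787656} = 441458 \cdot \frac{1}{787656} = \frac{220729}{393828}$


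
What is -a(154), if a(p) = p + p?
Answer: -308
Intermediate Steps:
a(p) = 2*p
-a(154) = -2*154 = -1*308 = -308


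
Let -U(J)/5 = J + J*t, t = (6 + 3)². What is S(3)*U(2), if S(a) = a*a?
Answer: -7380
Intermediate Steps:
t = 81 (t = 9² = 81)
U(J) = -410*J (U(J) = -5*(J + J*81) = -5*(J + 81*J) = -410*J)
S(a) = a²
S(3)*U(2) = 3²*(-410*2) = 9*(-820) = -7380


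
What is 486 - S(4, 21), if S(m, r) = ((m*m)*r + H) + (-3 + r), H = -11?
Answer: 143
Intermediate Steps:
S(m, r) = -14 + r + r*m² (S(m, r) = ((m*m)*r - 11) + (-3 + r) = (m²*r - 11) + (-3 + r) = (r*m² - 11) + (-3 + r) = (-11 + r*m²) + (-3 + r) = -14 + r + r*m²)
486 - S(4, 21) = 486 - (-14 + 21 + 21*4²) = 486 - (-14 + 21 + 21*16) = 486 - (-14 + 21 + 336) = 486 - 1*343 = 486 - 343 = 143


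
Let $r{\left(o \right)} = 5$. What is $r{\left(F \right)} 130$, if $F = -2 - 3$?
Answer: $650$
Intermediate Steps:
$F = -5$ ($F = -2 - 3 = -5$)
$r{\left(F \right)} 130 = 5 \cdot 130 = 650$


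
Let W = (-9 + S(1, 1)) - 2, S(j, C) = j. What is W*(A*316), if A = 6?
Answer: -18960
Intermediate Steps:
W = -10 (W = (-9 + 1) - 2 = -8 - 2 = -10)
W*(A*316) = -60*316 = -10*1896 = -18960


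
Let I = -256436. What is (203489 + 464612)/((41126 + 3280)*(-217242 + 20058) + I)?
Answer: -668101/8756409140 ≈ -7.6298e-5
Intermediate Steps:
(203489 + 464612)/((41126 + 3280)*(-217242 + 20058) + I) = (203489 + 464612)/((41126 + 3280)*(-217242 + 20058) - 256436) = 668101/(44406*(-197184) - 256436) = 668101/(-8756152704 - 256436) = 668101/(-8756409140) = 668101*(-1/8756409140) = -668101/8756409140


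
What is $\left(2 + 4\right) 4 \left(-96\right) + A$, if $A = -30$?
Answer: $-2334$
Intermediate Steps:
$\left(2 + 4\right) 4 \left(-96\right) + A = \left(2 + 4\right) 4 \left(-96\right) - 30 = 6 \cdot 4 \left(-96\right) - 30 = 24 \left(-96\right) - 30 = -2304 - 30 = -2334$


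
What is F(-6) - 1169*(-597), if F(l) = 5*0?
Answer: 697893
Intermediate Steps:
F(l) = 0
F(-6) - 1169*(-597) = 0 - 1169*(-597) = 0 + 697893 = 697893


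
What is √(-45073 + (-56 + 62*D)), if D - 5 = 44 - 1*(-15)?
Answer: I*√41161 ≈ 202.88*I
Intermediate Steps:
D = 64 (D = 5 + (44 - 1*(-15)) = 5 + (44 + 15) = 5 + 59 = 64)
√(-45073 + (-56 + 62*D)) = √(-45073 + (-56 + 62*64)) = √(-45073 + (-56 + 3968)) = √(-45073 + 3912) = √(-41161) = I*√41161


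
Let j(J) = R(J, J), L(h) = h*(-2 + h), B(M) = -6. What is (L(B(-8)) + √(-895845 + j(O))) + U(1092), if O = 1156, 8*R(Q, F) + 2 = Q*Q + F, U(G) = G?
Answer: 1140 + I*√2914635/2 ≈ 1140.0 + 853.62*I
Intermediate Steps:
R(Q, F) = -¼ + F/8 + Q²/8 (R(Q, F) = -¼ + (Q*Q + F)/8 = -¼ + (Q² + F)/8 = -¼ + (F + Q²)/8 = -¼ + (F/8 + Q²/8) = -¼ + F/8 + Q²/8)
j(J) = -¼ + J/8 + J²/8
(L(B(-8)) + √(-895845 + j(O))) + U(1092) = (-6*(-2 - 6) + √(-895845 + (-¼ + (⅛)*1156 + (⅛)*1156²))) + 1092 = (-6*(-8) + √(-895845 + (-¼ + 289/2 + (⅛)*1336336))) + 1092 = (48 + √(-895845 + (-¼ + 289/2 + 167042))) + 1092 = (48 + √(-895845 + 668745/4)) + 1092 = (48 + √(-2914635/4)) + 1092 = (48 + I*√2914635/2) + 1092 = 1140 + I*√2914635/2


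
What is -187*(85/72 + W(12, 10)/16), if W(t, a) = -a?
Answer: -935/9 ≈ -103.89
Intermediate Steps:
-187*(85/72 + W(12, 10)/16) = -187*(85/72 - 1*10/16) = -187*(85*(1/72) - 10*1/16) = -187*(85/72 - 5/8) = -187*5/9 = -935/9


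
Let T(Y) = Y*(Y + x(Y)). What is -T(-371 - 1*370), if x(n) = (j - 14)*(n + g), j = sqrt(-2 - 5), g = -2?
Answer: 7158801 - 550563*I*sqrt(7) ≈ 7.1588e+6 - 1.4567e+6*I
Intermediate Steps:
j = I*sqrt(7) (j = sqrt(-7) = I*sqrt(7) ≈ 2.6458*I)
x(n) = (-14 + I*sqrt(7))*(-2 + n) (x(n) = (I*sqrt(7) - 14)*(n - 2) = (-14 + I*sqrt(7))*(-2 + n))
T(Y) = Y*(28 - 13*Y - 2*I*sqrt(7) + I*Y*sqrt(7)) (T(Y) = Y*(Y + (28 - 14*Y - 2*I*sqrt(7) + I*Y*sqrt(7))) = Y*(28 - 13*Y - 2*I*sqrt(7) + I*Y*sqrt(7)))
-T(-371 - 1*370) = -(-371 - 1*370)*(28 - 13*(-371 - 1*370) - 2*I*sqrt(7) + I*(-371 - 1*370)*sqrt(7)) = -(-371 - 370)*(28 - 13*(-371 - 370) - 2*I*sqrt(7) + I*(-371 - 370)*sqrt(7)) = -(-741)*(28 - 13*(-741) - 2*I*sqrt(7) + I*(-741)*sqrt(7)) = -(-741)*(28 + 9633 - 2*I*sqrt(7) - 741*I*sqrt(7)) = -(-741)*(9661 - 743*I*sqrt(7)) = -(-7158801 + 550563*I*sqrt(7)) = 7158801 - 550563*I*sqrt(7)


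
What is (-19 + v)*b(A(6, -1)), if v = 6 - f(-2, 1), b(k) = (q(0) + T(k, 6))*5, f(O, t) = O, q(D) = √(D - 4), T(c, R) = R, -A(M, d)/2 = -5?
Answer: -330 - 110*I ≈ -330.0 - 110.0*I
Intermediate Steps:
A(M, d) = 10 (A(M, d) = -2*(-5) = 10)
q(D) = √(-4 + D)
b(k) = 30 + 10*I (b(k) = (√(-4 + 0) + 6)*5 = (√(-4) + 6)*5 = (2*I + 6)*5 = (6 + 2*I)*5 = 30 + 10*I)
v = 8 (v = 6 - 1*(-2) = 6 + 2 = 8)
(-19 + v)*b(A(6, -1)) = (-19 + 8)*(30 + 10*I) = -11*(30 + 10*I) = -330 - 110*I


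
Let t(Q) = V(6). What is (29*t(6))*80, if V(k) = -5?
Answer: -11600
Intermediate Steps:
t(Q) = -5
(29*t(6))*80 = (29*(-5))*80 = -145*80 = -11600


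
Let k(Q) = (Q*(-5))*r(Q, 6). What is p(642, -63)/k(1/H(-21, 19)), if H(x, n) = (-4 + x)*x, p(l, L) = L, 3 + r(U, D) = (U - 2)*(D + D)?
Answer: -1157625/4721 ≈ -245.21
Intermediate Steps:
r(U, D) = -3 + 2*D*(-2 + U) (r(U, D) = -3 + (U - 2)*(D + D) = -3 + (-2 + U)*(2*D) = -3 + 2*D*(-2 + U))
H(x, n) = x*(-4 + x)
k(Q) = -5*Q*(-27 + 12*Q) (k(Q) = (Q*(-5))*(-3 - 4*6 + 2*6*Q) = (-5*Q)*(-3 - 24 + 12*Q) = (-5*Q)*(-27 + 12*Q) = -5*Q*(-27 + 12*Q))
p(642, -63)/k(1/H(-21, 19)) = -63*(-7*(-4 - 21)/(5*(9 - 4*(-1/(21*(-4 - 21)))))) = -63*35/(9 - 4/((-21*(-25)))) = -63*35/(9 - 4/525) = -63/(15*(1/525)*(4721/525)) = -63/4721/18375 = -63*18375/4721 = -1157625/4721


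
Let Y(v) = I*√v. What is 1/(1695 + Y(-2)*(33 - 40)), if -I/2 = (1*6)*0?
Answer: 1/1695 ≈ 0.00058997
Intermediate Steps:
I = 0 (I = -2*1*6*0 = -12*0 = -2*0 = 0)
Y(v) = 0 (Y(v) = 0*√v = 0)
1/(1695 + Y(-2)*(33 - 40)) = 1/(1695 + 0*(33 - 40)) = 1/(1695 + 0*(-7)) = 1/(1695 + 0) = 1/1695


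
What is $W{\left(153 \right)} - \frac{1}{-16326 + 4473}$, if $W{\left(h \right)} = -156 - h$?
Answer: $- \frac{3662576}{11853} \approx -309.0$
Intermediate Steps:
$W{\left(153 \right)} - \frac{1}{-16326 + 4473} = \left(-156 - 153\right) - \frac{1}{-16326 + 4473} = \left(-156 - 153\right) - \frac{1}{-11853} = -309 - - \frac{1}{11853} = -309 + \frac{1}{11853} = - \frac{3662576}{11853}$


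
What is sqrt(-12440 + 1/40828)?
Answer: I*sqrt(5184138556033)/20414 ≈ 111.53*I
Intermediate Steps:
sqrt(-12440 + 1/40828) = sqrt(-507900319/40828) = I*sqrt(5184138556033)/20414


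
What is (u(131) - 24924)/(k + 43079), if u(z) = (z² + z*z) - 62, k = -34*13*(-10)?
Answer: 3112/15833 ≈ 0.19655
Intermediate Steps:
k = 4420 (k = -442*(-10) = 4420)
u(z) = -62 + 2*z² (u(z) = (z² + z²) - 62 = 2*z² - 62 = -62 + 2*z²)
(u(131) - 24924)/(k + 43079) = ((-62 + 2*131²) - 24924)/(4420 + 43079) = ((-62 + 2*17161) - 24924)/47499 = ((-62 + 34322) - 24924)*(1/47499) = (34260 - 24924)*(1/47499) = 9336*(1/47499) = 3112/15833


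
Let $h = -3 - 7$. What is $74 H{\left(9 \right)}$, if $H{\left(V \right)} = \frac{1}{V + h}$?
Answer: $-74$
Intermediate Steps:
$h = -10$ ($h = -3 - 7 = -10$)
$H{\left(V \right)} = \frac{1}{-10 + V}$ ($H{\left(V \right)} = \frac{1}{V - 10} = \frac{1}{-10 + V}$)
$74 H{\left(9 \right)} = \frac{74}{-10 + 9} = \frac{74}{-1} = 74 \left(-1\right) = -74$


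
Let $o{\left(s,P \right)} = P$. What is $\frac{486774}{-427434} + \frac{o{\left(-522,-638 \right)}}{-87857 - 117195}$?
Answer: $- \frac{8295106613}{7303849714} \approx -1.1357$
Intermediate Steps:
$\frac{486774}{-427434} + \frac{o{\left(-522,-638 \right)}}{-87857 - 117195} = \frac{486774}{-427434} - \frac{638}{-87857 - 117195} = 486774 \left(- \frac{1}{427434}\right) - \frac{638}{-87857 - 117195} = - \frac{81129}{71239} - \frac{638}{-205052} = - \frac{81129}{71239} - - \frac{319}{102526} = - \frac{81129}{71239} + \frac{319}{102526} = - \frac{8295106613}{7303849714}$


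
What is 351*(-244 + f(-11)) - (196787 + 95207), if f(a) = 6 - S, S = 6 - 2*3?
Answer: -375532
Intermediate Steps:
S = 0 (S = 6 - 6 = 0)
f(a) = 6 (f(a) = 6 - 1*0 = 6 + 0 = 6)
351*(-244 + f(-11)) - (196787 + 95207) = 351*(-244 + 6) - (196787 + 95207) = 351*(-238) - 1*291994 = -83538 - 291994 = -375532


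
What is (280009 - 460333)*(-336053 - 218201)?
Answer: 99945298296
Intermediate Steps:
(280009 - 460333)*(-336053 - 218201) = -180324*(-554254) = 99945298296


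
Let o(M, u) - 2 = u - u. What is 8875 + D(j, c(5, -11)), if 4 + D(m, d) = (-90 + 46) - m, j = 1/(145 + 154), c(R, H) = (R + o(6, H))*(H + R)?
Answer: 2639272/299 ≈ 8827.0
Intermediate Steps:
o(M, u) = 2 (o(M, u) = 2 + (u - u) = 2 + 0 = 2)
c(R, H) = (2 + R)*(H + R) (c(R, H) = (R + 2)*(H + R) = (2 + R)*(H + R))
j = 1/299 ≈ 0.0033445
D(m, d) = -48 - m (D(m, d) = -4 + ((-90 + 46) - m) = -4 + (-44 - m) = -48 - m)
8875 + D(j, c(5, -11)) = 8875 + (-48 - 1*1/299) = 8875 + (-48 - 1/299) = 8875 - 14353/299 = 2639272/299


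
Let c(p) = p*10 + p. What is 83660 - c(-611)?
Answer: 90381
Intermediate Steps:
c(p) = 11*p (c(p) = 10*p + p = 11*p)
83660 - c(-611) = 83660 - 11*(-611) = 83660 - 1*(-6721) = 83660 + 6721 = 90381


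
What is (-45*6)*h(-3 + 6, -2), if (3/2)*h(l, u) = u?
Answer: 360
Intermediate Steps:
h(l, u) = 2*u/3
(-45*6)*h(-3 + 6, -2) = (-45*6)*((2/3)*(-2)) = -270*(-4/3) = 360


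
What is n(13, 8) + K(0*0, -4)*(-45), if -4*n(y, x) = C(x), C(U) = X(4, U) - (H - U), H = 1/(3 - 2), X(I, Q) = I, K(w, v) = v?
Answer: 709/4 ≈ 177.25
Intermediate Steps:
H = 1 (H = 1/1 = 1)
C(U) = 3 + U (C(U) = 4 - (1 - U) = 4 + (-1 + U) = 3 + U)
n(y, x) = -¾ - x/4 (n(y, x) = -(3 + x)/4 = -¾ - x/4)
n(13, 8) + K(0*0, -4)*(-45) = (-¾ - ¼*8) - 4*(-45) = (-¾ - 2) + 180 = -11/4 + 180 = 709/4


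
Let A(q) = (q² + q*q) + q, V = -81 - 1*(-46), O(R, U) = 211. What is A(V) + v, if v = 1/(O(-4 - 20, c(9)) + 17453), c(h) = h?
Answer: 42658561/17664 ≈ 2415.0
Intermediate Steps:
V = -35 (V = -81 + 46 = -35)
A(q) = q + 2*q² (A(q) = (q² + q²) + q = 2*q² + q = q + 2*q²)
v = 1/17664 (v = 1/(211 + 17453) = 1/17664 ≈ 5.6612e-5)
A(V) + v = -35*(1 + 2*(-35)) + 1/17664 = -35*(1 - 70) + 1/17664 = -35*(-69) + 1/17664 = 2415 + 1/17664 = 42658561/17664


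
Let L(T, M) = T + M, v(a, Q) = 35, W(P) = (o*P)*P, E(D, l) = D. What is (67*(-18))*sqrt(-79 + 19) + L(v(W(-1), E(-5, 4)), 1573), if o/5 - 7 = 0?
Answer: 1608 - 2412*I*sqrt(15) ≈ 1608.0 - 9341.6*I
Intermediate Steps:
o = 35 (o = 35 + 5*0 = 35 + 0 = 35)
W(P) = 35*P**2 (W(P) = (35*P)*P = 35*P**2)
L(T, M) = M + T
(67*(-18))*sqrt(-79 + 19) + L(v(W(-1), E(-5, 4)), 1573) = (67*(-18))*sqrt(-79 + 19) + (1573 + 35) = -2412*I*sqrt(15) + 1608 = 1608 - 2412*I*sqrt(15)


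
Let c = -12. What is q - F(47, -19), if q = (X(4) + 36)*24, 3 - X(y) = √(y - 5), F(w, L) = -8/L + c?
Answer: 18004/19 - 24*I ≈ 947.58 - 24.0*I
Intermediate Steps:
F(w, L) = -12 - 8/L (F(w, L) = -8/L - 12 = -12 - 8/L)
X(y) = 3 - √(-5 + y) (X(y) = 3 - √(y - 5) = 3 - √(-5 + y))
q = 936 - 24*I (q = ((3 - √(-5 + 4)) + 36)*24 = ((3 - √(-1)) + 36)*24 = ((3 - I) + 36)*24 = (39 - I)*24 = 936 - 24*I ≈ 936.0 - 24.0*I)
q - F(47, -19) = (936 - 24*I) - (-12 - 8/(-19)) = (936 - 24*I) - (-12 - 8*(-1/19)) = (936 - 24*I) - (-12 + 8/19) = (936 - 24*I) - 1*(-220/19) = (936 - 24*I) + 220/19 = 18004/19 - 24*I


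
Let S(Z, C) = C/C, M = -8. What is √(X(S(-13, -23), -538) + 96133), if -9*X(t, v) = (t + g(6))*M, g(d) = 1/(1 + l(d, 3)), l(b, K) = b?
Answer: √42395101/21 ≈ 310.05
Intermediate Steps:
g(d) = 1/(1 + d)
S(Z, C) = 1
X(t, v) = 8/63 + 8*t/9 (X(t, v) = -(t + 1/(1 + 6))*(-8)/9 = -(t + 1/7)*(-8)/9 = -(t + ⅐)*(-8)/9 = -(⅐ + t)*(-8)/9 = -(-8/7 - 8*t)/9 = 8/63 + 8*t/9)
√(X(S(-13, -23), -538) + 96133) = √((8/63 + (8/9)*1) + 96133) = √((8/63 + 8/9) + 96133) = √(64/63 + 96133) = √(6056443/63) = √42395101/21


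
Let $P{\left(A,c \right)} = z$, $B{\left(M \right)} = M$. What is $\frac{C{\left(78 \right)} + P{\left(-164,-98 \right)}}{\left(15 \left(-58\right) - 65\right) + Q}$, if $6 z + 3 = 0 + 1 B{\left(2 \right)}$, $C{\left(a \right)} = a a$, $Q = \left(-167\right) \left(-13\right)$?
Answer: $\frac{36503}{7416} \approx 4.9222$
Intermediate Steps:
$Q = 2171$
$C{\left(a \right)} = a^{2}$
$z = - \frac{1}{6}$ ($z = - \frac{1}{2} + \frac{0 + 1 \cdot 2}{6} = - \frac{1}{2} + \frac{0 + 2}{6} = - \frac{1}{2} + \frac{1}{6} \cdot 2 = - \frac{1}{2} + \frac{1}{3} = - \frac{1}{6} \approx -0.16667$)
$P{\left(A,c \right)} = - \frac{1}{6}$
$\frac{C{\left(78 \right)} + P{\left(-164,-98 \right)}}{\left(15 \left(-58\right) - 65\right) + Q} = \frac{78^{2} - \frac{1}{6}}{\left(15 \left(-58\right) - 65\right) + 2171} = \frac{6084 - \frac{1}{6}}{\left(-870 - 65\right) + 2171} = \frac{36503}{6 \left(-935 + 2171\right)} = \frac{36503}{6 \cdot 1236} = \frac{36503}{6} \cdot \frac{1}{1236} = \frac{36503}{7416}$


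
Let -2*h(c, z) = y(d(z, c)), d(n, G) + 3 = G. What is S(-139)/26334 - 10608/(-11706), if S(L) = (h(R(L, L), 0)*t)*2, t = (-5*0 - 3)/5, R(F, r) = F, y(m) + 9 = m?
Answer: 77302919/85629390 ≈ 0.90276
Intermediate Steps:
d(n, G) = -3 + G
y(m) = -9 + m
h(c, z) = 6 - c/2 (h(c, z) = -(-9 + (-3 + c))/2 = -(-12 + c)/2 = 6 - c/2)
t = -⅗ (t = (0 - 3)*(⅕) = -3*⅕ = -⅗ ≈ -0.60000)
S(L) = -36/5 + 3*L/5 (S(L) = ((6 - L/2)*(-⅗))*2 = (-18/5 + 3*L/10)*2 = -36/5 + 3*L/5)
S(-139)/26334 - 10608/(-11706) = (-36/5 + (⅗)*(-139))/26334 - 10608/(-11706) = (-36/5 - 417/5)*(1/26334) - 10608*(-1/11706) = -453/5*1/26334 + 1768/1951 = -151/43890 + 1768/1951 = 77302919/85629390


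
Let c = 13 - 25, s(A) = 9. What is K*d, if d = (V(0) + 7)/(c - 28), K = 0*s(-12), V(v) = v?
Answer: 0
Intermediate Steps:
K = 0 (K = 0*9 = 0)
c = -12
d = -7/40 (d = (0 + 7)/(-12 - 28) = 7/(-40) = 7*(-1/40) = -7/40 ≈ -0.17500)
K*d = 0*(-7/40) = 0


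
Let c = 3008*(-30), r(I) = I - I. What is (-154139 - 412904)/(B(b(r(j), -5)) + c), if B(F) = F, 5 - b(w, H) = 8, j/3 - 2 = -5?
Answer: 567043/90243 ≈ 6.2835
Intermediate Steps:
j = -9 (j = 6 + 3*(-5) = 6 - 15 = -9)
r(I) = 0
b(w, H) = -3 (b(w, H) = 5 - 1*8 = 5 - 8 = -3)
c = -90240
(-154139 - 412904)/(B(b(r(j), -5)) + c) = (-154139 - 412904)/(-3 - 90240) = -567043/(-90243) = -567043*(-1/90243) = 567043/90243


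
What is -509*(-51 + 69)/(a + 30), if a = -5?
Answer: -9162/25 ≈ -366.48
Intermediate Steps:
-509*(-51 + 69)/(a + 30) = -509*(-51 + 69)/(-5 + 30) = -9162/25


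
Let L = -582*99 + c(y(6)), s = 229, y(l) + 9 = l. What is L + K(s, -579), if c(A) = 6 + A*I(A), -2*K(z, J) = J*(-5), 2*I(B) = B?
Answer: -59055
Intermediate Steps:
y(l) = -9 + l
I(B) = B/2
K(z, J) = 5*J/2 (K(z, J) = -J*(-5)/2 = -(-5)*J/2 = 5*J/2)
c(A) = 6 + A²/2 (c(A) = 6 + A*(A/2) = 6 + A²/2)
L = -115215/2 (L = -582*99 + (6 + (-9 + 6)²/2) = -57618 + (6 + (½)*(-3)²) = -57618 + (6 + (½)*9) = -57618 + (6 + 9/2) = -57618 + 21/2 = -115215/2 ≈ -57608.)
L + K(s, -579) = -115215/2 + (5/2)*(-579) = -115215/2 - 2895/2 = -59055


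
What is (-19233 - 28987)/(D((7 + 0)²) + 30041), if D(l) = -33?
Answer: -12055/7502 ≈ -1.6069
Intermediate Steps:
(-19233 - 28987)/(D((7 + 0)²) + 30041) = (-19233 - 28987)/(-33 + 30041) = -48220/30008 = -48220*1/30008 = -12055/7502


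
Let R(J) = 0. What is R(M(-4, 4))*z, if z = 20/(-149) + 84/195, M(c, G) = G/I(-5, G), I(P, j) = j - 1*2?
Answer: 0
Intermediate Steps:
I(P, j) = -2 + j (I(P, j) = j - 2 = -2 + j)
M(c, G) = G/(-2 + G)
z = 2872/9685 (z = 20*(-1/149) + 84*(1/195) = -20/149 + 28/65 = 2872/9685 ≈ 0.29654)
R(M(-4, 4))*z = 0*(2872/9685) = 0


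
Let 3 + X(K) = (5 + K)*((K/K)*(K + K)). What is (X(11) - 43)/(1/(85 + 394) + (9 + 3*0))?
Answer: 73287/2156 ≈ 33.992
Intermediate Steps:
X(K) = -3 + 2*K*(5 + K) (X(K) = -3 + (5 + K)*((K/K)*(K + K)) = -3 + (5 + K)*(1*(2*K)) = -3 + (5 + K)*(2*K) = -3 + 2*K*(5 + K))
(X(11) - 43)/(1/(85 + 394) + (9 + 3*0)) = ((-3 + 2*11² + 10*11) - 43)/(1/(85 + 394) + (9 + 3*0)) = ((-3 + 2*121 + 110) - 43)/(1/479 + (9 + 0)) = ((-3 + 242 + 110) - 43)/(1/479 + 9) = (349 - 43)/(4312/479) = 306*(479/4312) = 73287/2156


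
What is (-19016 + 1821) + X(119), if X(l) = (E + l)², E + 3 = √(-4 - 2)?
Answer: -3745 + 232*I*√6 ≈ -3745.0 + 568.28*I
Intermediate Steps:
E = -3 + I*√6 (E = -3 + √(-4 - 2) = -3 + √(-6) = -3 + I*√6 ≈ -3.0 + 2.4495*I)
X(l) = (-3 + l + I*√6)² (X(l) = ((-3 + I*√6) + l)² = (-3 + l + I*√6)²)
(-19016 + 1821) + X(119) = (-19016 + 1821) + (-3 + 119 + I*√6)² = -17195 + (116 + I*√6)²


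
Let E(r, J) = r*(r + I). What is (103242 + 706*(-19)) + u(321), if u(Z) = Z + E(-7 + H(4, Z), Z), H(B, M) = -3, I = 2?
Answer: 90229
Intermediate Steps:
E(r, J) = r*(2 + r) (E(r, J) = r*(r + 2) = r*(2 + r))
u(Z) = 80 + Z (u(Z) = Z + (-7 - 3)*(2 + (-7 - 3)) = Z - 10*(2 - 10) = Z - 10*(-8) = Z + 80 = 80 + Z)
(103242 + 706*(-19)) + u(321) = (103242 + 706*(-19)) + (80 + 321) = (103242 - 13414) + 401 = 89828 + 401 = 90229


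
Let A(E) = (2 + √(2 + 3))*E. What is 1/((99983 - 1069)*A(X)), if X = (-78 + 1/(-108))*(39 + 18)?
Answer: 36/7916829275 - 18*√5/7916829275 ≈ -5.3673e-10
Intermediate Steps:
X = -160075/36 (X = (-78 - 1/108)*57 = -8425/108*57 = -160075/36 ≈ -4446.5)
A(E) = E*(2 + √5) (A(E) = (2 + √5)*E = E*(2 + √5))
1/((99983 - 1069)*A(X)) = 1/((99983 - 1069)*((-160075*(2 + √5)/36))) = 1/(98914*(-160075/18 - 160075*√5/36))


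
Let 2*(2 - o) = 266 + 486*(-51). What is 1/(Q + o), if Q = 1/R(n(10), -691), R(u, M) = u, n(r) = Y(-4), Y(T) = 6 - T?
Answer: 10/122621 ≈ 8.1552e-5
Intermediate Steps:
n(r) = 10 (n(r) = 6 - 1*(-4) = 6 + 4 = 10)
o = 12262 (o = 2 - (266 + 486*(-51))/2 = 2 - (266 - 24786)/2 = 2 - 1/2*(-24520) = 2 + 12260 = 12262)
Q = 1/10 ≈ 0.10000
1/(Q + o) = 1/(1/10 + 12262) = 1/(122621/10) = 10/122621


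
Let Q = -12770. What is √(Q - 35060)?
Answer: I*√47830 ≈ 218.7*I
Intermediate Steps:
√(Q - 35060) = √(-12770 - 35060) = √(-47830) = I*√47830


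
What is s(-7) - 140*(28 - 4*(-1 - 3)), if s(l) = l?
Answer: -6167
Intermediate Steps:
s(-7) - 140*(28 - 4*(-1 - 3)) = -7 - 140*(28 - 4*(-1 - 3)) = -7 - 140*(28 - 4*(-4)) = -7 - 140*(28 - 1*(-16)) = -7 - 140*(28 + 16) = -7 - 140*44 = -7 - 6160 = -6167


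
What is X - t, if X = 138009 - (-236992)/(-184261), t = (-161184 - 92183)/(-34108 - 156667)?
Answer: 693036372524984/5021770325 ≈ 1.3801e+5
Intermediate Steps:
t = 253367/190775 (t = -253367/(-190775) = -253367*(-1/190775) = 253367/190775 ≈ 1.3281)
X = 3632777051/26323 (X = 138009 - (-236992)*(-1)/184261 = 138009 - 1*33856/26323 = 138009 - 33856/26323 = 3632777051/26323 ≈ 1.3801e+5)
X - t = 3632777051/26323 - 1*253367/190775 = 3632777051/26323 - 253367/190775 = 693036372524984/5021770325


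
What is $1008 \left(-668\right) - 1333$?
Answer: $-674677$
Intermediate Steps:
$1008 \left(-668\right) - 1333 = -673344 - 1333 = -674677$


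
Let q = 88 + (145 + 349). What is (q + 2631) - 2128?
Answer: 1085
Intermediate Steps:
q = 582 (q = 88 + 494 = 582)
(q + 2631) - 2128 = (582 + 2631) - 2128 = 3213 - 2128 = 1085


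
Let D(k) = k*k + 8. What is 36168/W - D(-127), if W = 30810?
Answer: -82857467/5135 ≈ -16136.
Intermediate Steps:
D(k) = 8 + k**2 (D(k) = k**2 + 8 = 8 + k**2)
36168/W - D(-127) = 36168/30810 - (8 + (-127)**2) = 36168*(1/30810) - (8 + 16129) = 6028/5135 - 1*16137 = 6028/5135 - 16137 = -82857467/5135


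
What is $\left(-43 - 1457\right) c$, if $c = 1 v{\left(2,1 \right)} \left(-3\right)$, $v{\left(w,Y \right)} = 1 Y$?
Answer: $4500$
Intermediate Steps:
$v{\left(w,Y \right)} = Y$
$c = -3$ ($c = 1 \cdot 1 \left(-3\right) = 1 \left(-3\right) = -3$)
$\left(-43 - 1457\right) c = \left(-43 - 1457\right) \left(-3\right) = \left(-1500\right) \left(-3\right) = 4500$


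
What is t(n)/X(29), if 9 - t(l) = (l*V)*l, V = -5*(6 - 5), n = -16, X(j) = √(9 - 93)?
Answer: -1289*I*√21/42 ≈ -140.64*I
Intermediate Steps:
X(j) = 2*I*√21 (X(j) = √(-84) = 2*I*√21)
V = -5 (V = -5*1 = -5)
t(l) = 9 + 5*l² (t(l) = 9 - l*(-5)*l = 9 - (-5*l)*l = 9 - (-5)*l² = 9 + 5*l²)
t(n)/X(29) = (9 + 5*(-16)²)/((2*I*√21)) = (9 + 5*256)*(-I*√21/42) = (9 + 1280)*(-I*√21/42) = 1289*(-I*√21/42) = -1289*I*√21/42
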